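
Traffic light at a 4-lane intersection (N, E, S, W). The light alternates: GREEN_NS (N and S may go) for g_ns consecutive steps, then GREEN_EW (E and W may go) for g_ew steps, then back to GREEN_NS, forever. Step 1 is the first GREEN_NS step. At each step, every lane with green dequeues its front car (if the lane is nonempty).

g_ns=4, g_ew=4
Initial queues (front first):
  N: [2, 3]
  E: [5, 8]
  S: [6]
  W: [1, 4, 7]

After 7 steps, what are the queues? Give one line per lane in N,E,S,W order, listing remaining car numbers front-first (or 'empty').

Step 1 [NS]: N:car2-GO,E:wait,S:car6-GO,W:wait | queues: N=1 E=2 S=0 W=3
Step 2 [NS]: N:car3-GO,E:wait,S:empty,W:wait | queues: N=0 E=2 S=0 W=3
Step 3 [NS]: N:empty,E:wait,S:empty,W:wait | queues: N=0 E=2 S=0 W=3
Step 4 [NS]: N:empty,E:wait,S:empty,W:wait | queues: N=0 E=2 S=0 W=3
Step 5 [EW]: N:wait,E:car5-GO,S:wait,W:car1-GO | queues: N=0 E=1 S=0 W=2
Step 6 [EW]: N:wait,E:car8-GO,S:wait,W:car4-GO | queues: N=0 E=0 S=0 W=1
Step 7 [EW]: N:wait,E:empty,S:wait,W:car7-GO | queues: N=0 E=0 S=0 W=0

N: empty
E: empty
S: empty
W: empty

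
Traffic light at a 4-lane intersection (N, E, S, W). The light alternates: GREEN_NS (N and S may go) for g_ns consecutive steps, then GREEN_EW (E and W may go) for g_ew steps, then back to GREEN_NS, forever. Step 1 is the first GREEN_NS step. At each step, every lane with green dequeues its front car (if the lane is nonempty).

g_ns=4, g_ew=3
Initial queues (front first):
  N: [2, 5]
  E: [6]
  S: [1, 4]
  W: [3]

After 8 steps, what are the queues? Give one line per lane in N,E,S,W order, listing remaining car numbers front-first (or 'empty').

Step 1 [NS]: N:car2-GO,E:wait,S:car1-GO,W:wait | queues: N=1 E=1 S=1 W=1
Step 2 [NS]: N:car5-GO,E:wait,S:car4-GO,W:wait | queues: N=0 E=1 S=0 W=1
Step 3 [NS]: N:empty,E:wait,S:empty,W:wait | queues: N=0 E=1 S=0 W=1
Step 4 [NS]: N:empty,E:wait,S:empty,W:wait | queues: N=0 E=1 S=0 W=1
Step 5 [EW]: N:wait,E:car6-GO,S:wait,W:car3-GO | queues: N=0 E=0 S=0 W=0

N: empty
E: empty
S: empty
W: empty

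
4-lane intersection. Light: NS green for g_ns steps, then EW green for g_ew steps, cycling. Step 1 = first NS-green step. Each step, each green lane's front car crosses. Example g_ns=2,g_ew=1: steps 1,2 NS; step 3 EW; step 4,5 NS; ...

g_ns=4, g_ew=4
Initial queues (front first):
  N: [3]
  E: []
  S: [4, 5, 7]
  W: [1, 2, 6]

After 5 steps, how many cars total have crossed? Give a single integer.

Step 1 [NS]: N:car3-GO,E:wait,S:car4-GO,W:wait | queues: N=0 E=0 S=2 W=3
Step 2 [NS]: N:empty,E:wait,S:car5-GO,W:wait | queues: N=0 E=0 S=1 W=3
Step 3 [NS]: N:empty,E:wait,S:car7-GO,W:wait | queues: N=0 E=0 S=0 W=3
Step 4 [NS]: N:empty,E:wait,S:empty,W:wait | queues: N=0 E=0 S=0 W=3
Step 5 [EW]: N:wait,E:empty,S:wait,W:car1-GO | queues: N=0 E=0 S=0 W=2
Cars crossed by step 5: 5

Answer: 5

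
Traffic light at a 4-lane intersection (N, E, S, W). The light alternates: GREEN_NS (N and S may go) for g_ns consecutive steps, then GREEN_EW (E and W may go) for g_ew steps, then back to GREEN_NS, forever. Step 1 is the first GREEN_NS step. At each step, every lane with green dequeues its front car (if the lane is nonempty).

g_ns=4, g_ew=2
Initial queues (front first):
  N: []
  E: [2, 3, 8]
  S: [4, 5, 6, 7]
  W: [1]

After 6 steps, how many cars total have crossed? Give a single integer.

Step 1 [NS]: N:empty,E:wait,S:car4-GO,W:wait | queues: N=0 E=3 S=3 W=1
Step 2 [NS]: N:empty,E:wait,S:car5-GO,W:wait | queues: N=0 E=3 S=2 W=1
Step 3 [NS]: N:empty,E:wait,S:car6-GO,W:wait | queues: N=0 E=3 S=1 W=1
Step 4 [NS]: N:empty,E:wait,S:car7-GO,W:wait | queues: N=0 E=3 S=0 W=1
Step 5 [EW]: N:wait,E:car2-GO,S:wait,W:car1-GO | queues: N=0 E=2 S=0 W=0
Step 6 [EW]: N:wait,E:car3-GO,S:wait,W:empty | queues: N=0 E=1 S=0 W=0
Cars crossed by step 6: 7

Answer: 7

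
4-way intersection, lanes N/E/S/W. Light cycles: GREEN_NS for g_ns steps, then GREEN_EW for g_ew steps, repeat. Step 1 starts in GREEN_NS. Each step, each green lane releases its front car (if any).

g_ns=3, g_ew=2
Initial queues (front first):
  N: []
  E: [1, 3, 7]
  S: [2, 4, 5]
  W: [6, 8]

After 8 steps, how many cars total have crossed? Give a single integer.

Answer: 7

Derivation:
Step 1 [NS]: N:empty,E:wait,S:car2-GO,W:wait | queues: N=0 E=3 S=2 W=2
Step 2 [NS]: N:empty,E:wait,S:car4-GO,W:wait | queues: N=0 E=3 S=1 W=2
Step 3 [NS]: N:empty,E:wait,S:car5-GO,W:wait | queues: N=0 E=3 S=0 W=2
Step 4 [EW]: N:wait,E:car1-GO,S:wait,W:car6-GO | queues: N=0 E=2 S=0 W=1
Step 5 [EW]: N:wait,E:car3-GO,S:wait,W:car8-GO | queues: N=0 E=1 S=0 W=0
Step 6 [NS]: N:empty,E:wait,S:empty,W:wait | queues: N=0 E=1 S=0 W=0
Step 7 [NS]: N:empty,E:wait,S:empty,W:wait | queues: N=0 E=1 S=0 W=0
Step 8 [NS]: N:empty,E:wait,S:empty,W:wait | queues: N=0 E=1 S=0 W=0
Cars crossed by step 8: 7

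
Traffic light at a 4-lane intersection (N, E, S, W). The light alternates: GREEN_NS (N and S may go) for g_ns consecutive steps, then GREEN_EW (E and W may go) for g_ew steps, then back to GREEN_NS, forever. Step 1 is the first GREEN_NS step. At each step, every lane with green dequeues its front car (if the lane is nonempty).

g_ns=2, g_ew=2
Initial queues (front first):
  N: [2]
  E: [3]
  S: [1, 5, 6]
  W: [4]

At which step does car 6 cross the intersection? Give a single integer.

Step 1 [NS]: N:car2-GO,E:wait,S:car1-GO,W:wait | queues: N=0 E=1 S=2 W=1
Step 2 [NS]: N:empty,E:wait,S:car5-GO,W:wait | queues: N=0 E=1 S=1 W=1
Step 3 [EW]: N:wait,E:car3-GO,S:wait,W:car4-GO | queues: N=0 E=0 S=1 W=0
Step 4 [EW]: N:wait,E:empty,S:wait,W:empty | queues: N=0 E=0 S=1 W=0
Step 5 [NS]: N:empty,E:wait,S:car6-GO,W:wait | queues: N=0 E=0 S=0 W=0
Car 6 crosses at step 5

5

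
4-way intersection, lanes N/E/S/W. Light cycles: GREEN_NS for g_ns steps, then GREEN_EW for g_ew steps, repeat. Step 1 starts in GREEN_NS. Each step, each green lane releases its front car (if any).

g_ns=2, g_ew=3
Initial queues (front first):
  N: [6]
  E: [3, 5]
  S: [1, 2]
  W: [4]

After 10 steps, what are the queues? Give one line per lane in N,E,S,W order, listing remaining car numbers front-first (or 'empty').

Step 1 [NS]: N:car6-GO,E:wait,S:car1-GO,W:wait | queues: N=0 E=2 S=1 W=1
Step 2 [NS]: N:empty,E:wait,S:car2-GO,W:wait | queues: N=0 E=2 S=0 W=1
Step 3 [EW]: N:wait,E:car3-GO,S:wait,W:car4-GO | queues: N=0 E=1 S=0 W=0
Step 4 [EW]: N:wait,E:car5-GO,S:wait,W:empty | queues: N=0 E=0 S=0 W=0

N: empty
E: empty
S: empty
W: empty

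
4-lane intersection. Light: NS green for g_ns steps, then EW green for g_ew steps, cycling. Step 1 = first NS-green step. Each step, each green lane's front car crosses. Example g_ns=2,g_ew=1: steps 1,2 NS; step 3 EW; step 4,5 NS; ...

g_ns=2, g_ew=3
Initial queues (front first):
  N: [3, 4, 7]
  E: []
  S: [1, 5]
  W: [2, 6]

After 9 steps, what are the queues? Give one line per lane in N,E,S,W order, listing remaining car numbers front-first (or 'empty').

Step 1 [NS]: N:car3-GO,E:wait,S:car1-GO,W:wait | queues: N=2 E=0 S=1 W=2
Step 2 [NS]: N:car4-GO,E:wait,S:car5-GO,W:wait | queues: N=1 E=0 S=0 W=2
Step 3 [EW]: N:wait,E:empty,S:wait,W:car2-GO | queues: N=1 E=0 S=0 W=1
Step 4 [EW]: N:wait,E:empty,S:wait,W:car6-GO | queues: N=1 E=0 S=0 W=0
Step 5 [EW]: N:wait,E:empty,S:wait,W:empty | queues: N=1 E=0 S=0 W=0
Step 6 [NS]: N:car7-GO,E:wait,S:empty,W:wait | queues: N=0 E=0 S=0 W=0

N: empty
E: empty
S: empty
W: empty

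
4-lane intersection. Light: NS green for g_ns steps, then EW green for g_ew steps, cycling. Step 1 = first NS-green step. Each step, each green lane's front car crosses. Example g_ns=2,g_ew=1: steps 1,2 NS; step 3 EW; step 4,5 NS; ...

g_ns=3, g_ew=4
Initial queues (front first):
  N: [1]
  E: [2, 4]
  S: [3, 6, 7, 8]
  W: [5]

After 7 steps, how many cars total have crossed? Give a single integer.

Answer: 7

Derivation:
Step 1 [NS]: N:car1-GO,E:wait,S:car3-GO,W:wait | queues: N=0 E=2 S=3 W=1
Step 2 [NS]: N:empty,E:wait,S:car6-GO,W:wait | queues: N=0 E=2 S=2 W=1
Step 3 [NS]: N:empty,E:wait,S:car7-GO,W:wait | queues: N=0 E=2 S=1 W=1
Step 4 [EW]: N:wait,E:car2-GO,S:wait,W:car5-GO | queues: N=0 E=1 S=1 W=0
Step 5 [EW]: N:wait,E:car4-GO,S:wait,W:empty | queues: N=0 E=0 S=1 W=0
Step 6 [EW]: N:wait,E:empty,S:wait,W:empty | queues: N=0 E=0 S=1 W=0
Step 7 [EW]: N:wait,E:empty,S:wait,W:empty | queues: N=0 E=0 S=1 W=0
Cars crossed by step 7: 7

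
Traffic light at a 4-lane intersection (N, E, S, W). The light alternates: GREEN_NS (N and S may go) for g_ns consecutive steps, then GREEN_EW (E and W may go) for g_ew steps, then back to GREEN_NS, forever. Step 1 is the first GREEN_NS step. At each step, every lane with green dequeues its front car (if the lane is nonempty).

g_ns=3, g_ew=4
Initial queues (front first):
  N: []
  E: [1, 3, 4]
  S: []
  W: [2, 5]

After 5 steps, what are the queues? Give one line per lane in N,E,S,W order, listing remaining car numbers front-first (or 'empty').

Step 1 [NS]: N:empty,E:wait,S:empty,W:wait | queues: N=0 E=3 S=0 W=2
Step 2 [NS]: N:empty,E:wait,S:empty,W:wait | queues: N=0 E=3 S=0 W=2
Step 3 [NS]: N:empty,E:wait,S:empty,W:wait | queues: N=0 E=3 S=0 W=2
Step 4 [EW]: N:wait,E:car1-GO,S:wait,W:car2-GO | queues: N=0 E=2 S=0 W=1
Step 5 [EW]: N:wait,E:car3-GO,S:wait,W:car5-GO | queues: N=0 E=1 S=0 W=0

N: empty
E: 4
S: empty
W: empty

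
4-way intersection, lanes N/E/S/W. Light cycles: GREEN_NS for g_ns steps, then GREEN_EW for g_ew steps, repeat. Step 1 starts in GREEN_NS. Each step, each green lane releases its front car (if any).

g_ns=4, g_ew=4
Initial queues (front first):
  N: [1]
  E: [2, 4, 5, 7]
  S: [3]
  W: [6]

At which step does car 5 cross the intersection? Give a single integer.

Step 1 [NS]: N:car1-GO,E:wait,S:car3-GO,W:wait | queues: N=0 E=4 S=0 W=1
Step 2 [NS]: N:empty,E:wait,S:empty,W:wait | queues: N=0 E=4 S=0 W=1
Step 3 [NS]: N:empty,E:wait,S:empty,W:wait | queues: N=0 E=4 S=0 W=1
Step 4 [NS]: N:empty,E:wait,S:empty,W:wait | queues: N=0 E=4 S=0 W=1
Step 5 [EW]: N:wait,E:car2-GO,S:wait,W:car6-GO | queues: N=0 E=3 S=0 W=0
Step 6 [EW]: N:wait,E:car4-GO,S:wait,W:empty | queues: N=0 E=2 S=0 W=0
Step 7 [EW]: N:wait,E:car5-GO,S:wait,W:empty | queues: N=0 E=1 S=0 W=0
Step 8 [EW]: N:wait,E:car7-GO,S:wait,W:empty | queues: N=0 E=0 S=0 W=0
Car 5 crosses at step 7

7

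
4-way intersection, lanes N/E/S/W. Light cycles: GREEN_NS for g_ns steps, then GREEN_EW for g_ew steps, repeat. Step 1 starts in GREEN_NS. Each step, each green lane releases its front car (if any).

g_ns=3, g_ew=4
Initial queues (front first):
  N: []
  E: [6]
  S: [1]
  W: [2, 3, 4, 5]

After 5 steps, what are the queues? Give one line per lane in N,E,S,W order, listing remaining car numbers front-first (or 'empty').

Step 1 [NS]: N:empty,E:wait,S:car1-GO,W:wait | queues: N=0 E=1 S=0 W=4
Step 2 [NS]: N:empty,E:wait,S:empty,W:wait | queues: N=0 E=1 S=0 W=4
Step 3 [NS]: N:empty,E:wait,S:empty,W:wait | queues: N=0 E=1 S=0 W=4
Step 4 [EW]: N:wait,E:car6-GO,S:wait,W:car2-GO | queues: N=0 E=0 S=0 W=3
Step 5 [EW]: N:wait,E:empty,S:wait,W:car3-GO | queues: N=0 E=0 S=0 W=2

N: empty
E: empty
S: empty
W: 4 5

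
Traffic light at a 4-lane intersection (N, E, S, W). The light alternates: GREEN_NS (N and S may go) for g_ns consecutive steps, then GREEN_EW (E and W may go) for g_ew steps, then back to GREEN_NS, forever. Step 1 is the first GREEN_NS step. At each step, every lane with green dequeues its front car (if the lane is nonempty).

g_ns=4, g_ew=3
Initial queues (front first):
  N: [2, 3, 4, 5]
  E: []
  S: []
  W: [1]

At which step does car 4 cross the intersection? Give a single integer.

Step 1 [NS]: N:car2-GO,E:wait,S:empty,W:wait | queues: N=3 E=0 S=0 W=1
Step 2 [NS]: N:car3-GO,E:wait,S:empty,W:wait | queues: N=2 E=0 S=0 W=1
Step 3 [NS]: N:car4-GO,E:wait,S:empty,W:wait | queues: N=1 E=0 S=0 W=1
Step 4 [NS]: N:car5-GO,E:wait,S:empty,W:wait | queues: N=0 E=0 S=0 W=1
Step 5 [EW]: N:wait,E:empty,S:wait,W:car1-GO | queues: N=0 E=0 S=0 W=0
Car 4 crosses at step 3

3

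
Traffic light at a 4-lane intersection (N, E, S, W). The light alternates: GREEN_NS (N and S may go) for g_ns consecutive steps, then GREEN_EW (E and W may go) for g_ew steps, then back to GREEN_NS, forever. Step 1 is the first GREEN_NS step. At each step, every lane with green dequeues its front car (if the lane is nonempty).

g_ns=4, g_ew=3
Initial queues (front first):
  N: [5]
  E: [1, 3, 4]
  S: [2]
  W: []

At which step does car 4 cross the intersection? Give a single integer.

Step 1 [NS]: N:car5-GO,E:wait,S:car2-GO,W:wait | queues: N=0 E=3 S=0 W=0
Step 2 [NS]: N:empty,E:wait,S:empty,W:wait | queues: N=0 E=3 S=0 W=0
Step 3 [NS]: N:empty,E:wait,S:empty,W:wait | queues: N=0 E=3 S=0 W=0
Step 4 [NS]: N:empty,E:wait,S:empty,W:wait | queues: N=0 E=3 S=0 W=0
Step 5 [EW]: N:wait,E:car1-GO,S:wait,W:empty | queues: N=0 E=2 S=0 W=0
Step 6 [EW]: N:wait,E:car3-GO,S:wait,W:empty | queues: N=0 E=1 S=0 W=0
Step 7 [EW]: N:wait,E:car4-GO,S:wait,W:empty | queues: N=0 E=0 S=0 W=0
Car 4 crosses at step 7

7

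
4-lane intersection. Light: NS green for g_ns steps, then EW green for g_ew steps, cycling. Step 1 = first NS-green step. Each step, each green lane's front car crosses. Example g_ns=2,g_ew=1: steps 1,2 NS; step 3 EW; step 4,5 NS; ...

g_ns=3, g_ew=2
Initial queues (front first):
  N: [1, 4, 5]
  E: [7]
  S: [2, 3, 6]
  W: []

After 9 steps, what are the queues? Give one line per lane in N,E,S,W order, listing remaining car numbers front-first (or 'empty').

Step 1 [NS]: N:car1-GO,E:wait,S:car2-GO,W:wait | queues: N=2 E=1 S=2 W=0
Step 2 [NS]: N:car4-GO,E:wait,S:car3-GO,W:wait | queues: N=1 E=1 S=1 W=0
Step 3 [NS]: N:car5-GO,E:wait,S:car6-GO,W:wait | queues: N=0 E=1 S=0 W=0
Step 4 [EW]: N:wait,E:car7-GO,S:wait,W:empty | queues: N=0 E=0 S=0 W=0

N: empty
E: empty
S: empty
W: empty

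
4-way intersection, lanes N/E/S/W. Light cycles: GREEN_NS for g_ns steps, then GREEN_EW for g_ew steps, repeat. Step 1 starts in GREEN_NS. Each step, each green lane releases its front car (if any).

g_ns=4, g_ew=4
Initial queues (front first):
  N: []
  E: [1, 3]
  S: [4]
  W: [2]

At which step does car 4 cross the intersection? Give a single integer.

Step 1 [NS]: N:empty,E:wait,S:car4-GO,W:wait | queues: N=0 E=2 S=0 W=1
Step 2 [NS]: N:empty,E:wait,S:empty,W:wait | queues: N=0 E=2 S=0 W=1
Step 3 [NS]: N:empty,E:wait,S:empty,W:wait | queues: N=0 E=2 S=0 W=1
Step 4 [NS]: N:empty,E:wait,S:empty,W:wait | queues: N=0 E=2 S=0 W=1
Step 5 [EW]: N:wait,E:car1-GO,S:wait,W:car2-GO | queues: N=0 E=1 S=0 W=0
Step 6 [EW]: N:wait,E:car3-GO,S:wait,W:empty | queues: N=0 E=0 S=0 W=0
Car 4 crosses at step 1

1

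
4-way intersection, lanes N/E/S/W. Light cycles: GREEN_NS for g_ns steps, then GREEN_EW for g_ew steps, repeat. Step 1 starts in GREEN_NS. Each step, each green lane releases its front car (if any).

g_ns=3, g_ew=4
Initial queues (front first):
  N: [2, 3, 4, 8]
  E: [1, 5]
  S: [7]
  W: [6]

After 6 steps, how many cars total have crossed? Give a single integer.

Answer: 7

Derivation:
Step 1 [NS]: N:car2-GO,E:wait,S:car7-GO,W:wait | queues: N=3 E=2 S=0 W=1
Step 2 [NS]: N:car3-GO,E:wait,S:empty,W:wait | queues: N=2 E=2 S=0 W=1
Step 3 [NS]: N:car4-GO,E:wait,S:empty,W:wait | queues: N=1 E=2 S=0 W=1
Step 4 [EW]: N:wait,E:car1-GO,S:wait,W:car6-GO | queues: N=1 E=1 S=0 W=0
Step 5 [EW]: N:wait,E:car5-GO,S:wait,W:empty | queues: N=1 E=0 S=0 W=0
Step 6 [EW]: N:wait,E:empty,S:wait,W:empty | queues: N=1 E=0 S=0 W=0
Cars crossed by step 6: 7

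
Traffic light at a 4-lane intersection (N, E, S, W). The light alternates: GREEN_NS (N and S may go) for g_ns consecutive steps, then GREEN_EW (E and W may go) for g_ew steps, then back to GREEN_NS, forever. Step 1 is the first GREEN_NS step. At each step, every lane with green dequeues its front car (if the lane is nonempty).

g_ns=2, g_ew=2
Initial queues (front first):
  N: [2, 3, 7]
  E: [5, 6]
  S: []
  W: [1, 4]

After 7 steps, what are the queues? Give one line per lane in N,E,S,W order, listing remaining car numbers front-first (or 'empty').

Step 1 [NS]: N:car2-GO,E:wait,S:empty,W:wait | queues: N=2 E=2 S=0 W=2
Step 2 [NS]: N:car3-GO,E:wait,S:empty,W:wait | queues: N=1 E=2 S=0 W=2
Step 3 [EW]: N:wait,E:car5-GO,S:wait,W:car1-GO | queues: N=1 E=1 S=0 W=1
Step 4 [EW]: N:wait,E:car6-GO,S:wait,W:car4-GO | queues: N=1 E=0 S=0 W=0
Step 5 [NS]: N:car7-GO,E:wait,S:empty,W:wait | queues: N=0 E=0 S=0 W=0

N: empty
E: empty
S: empty
W: empty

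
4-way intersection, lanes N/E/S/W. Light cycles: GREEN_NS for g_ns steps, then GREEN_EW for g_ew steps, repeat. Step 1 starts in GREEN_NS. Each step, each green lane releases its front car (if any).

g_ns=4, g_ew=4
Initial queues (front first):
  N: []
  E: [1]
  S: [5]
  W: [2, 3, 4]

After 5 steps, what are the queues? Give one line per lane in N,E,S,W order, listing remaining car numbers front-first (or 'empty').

Step 1 [NS]: N:empty,E:wait,S:car5-GO,W:wait | queues: N=0 E=1 S=0 W=3
Step 2 [NS]: N:empty,E:wait,S:empty,W:wait | queues: N=0 E=1 S=0 W=3
Step 3 [NS]: N:empty,E:wait,S:empty,W:wait | queues: N=0 E=1 S=0 W=3
Step 4 [NS]: N:empty,E:wait,S:empty,W:wait | queues: N=0 E=1 S=0 W=3
Step 5 [EW]: N:wait,E:car1-GO,S:wait,W:car2-GO | queues: N=0 E=0 S=0 W=2

N: empty
E: empty
S: empty
W: 3 4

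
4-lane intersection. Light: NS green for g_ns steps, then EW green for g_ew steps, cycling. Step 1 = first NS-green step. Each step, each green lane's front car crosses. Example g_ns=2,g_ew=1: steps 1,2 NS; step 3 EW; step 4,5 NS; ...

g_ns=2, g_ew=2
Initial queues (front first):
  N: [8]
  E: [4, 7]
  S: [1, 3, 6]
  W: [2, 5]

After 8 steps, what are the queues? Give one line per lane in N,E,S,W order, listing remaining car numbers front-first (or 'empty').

Step 1 [NS]: N:car8-GO,E:wait,S:car1-GO,W:wait | queues: N=0 E=2 S=2 W=2
Step 2 [NS]: N:empty,E:wait,S:car3-GO,W:wait | queues: N=0 E=2 S=1 W=2
Step 3 [EW]: N:wait,E:car4-GO,S:wait,W:car2-GO | queues: N=0 E=1 S=1 W=1
Step 4 [EW]: N:wait,E:car7-GO,S:wait,W:car5-GO | queues: N=0 E=0 S=1 W=0
Step 5 [NS]: N:empty,E:wait,S:car6-GO,W:wait | queues: N=0 E=0 S=0 W=0

N: empty
E: empty
S: empty
W: empty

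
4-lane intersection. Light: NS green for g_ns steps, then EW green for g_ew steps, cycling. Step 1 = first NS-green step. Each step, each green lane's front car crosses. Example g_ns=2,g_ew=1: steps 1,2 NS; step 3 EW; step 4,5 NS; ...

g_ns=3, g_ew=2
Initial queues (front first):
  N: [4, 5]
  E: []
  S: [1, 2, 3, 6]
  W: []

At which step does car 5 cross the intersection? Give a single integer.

Step 1 [NS]: N:car4-GO,E:wait,S:car1-GO,W:wait | queues: N=1 E=0 S=3 W=0
Step 2 [NS]: N:car5-GO,E:wait,S:car2-GO,W:wait | queues: N=0 E=0 S=2 W=0
Step 3 [NS]: N:empty,E:wait,S:car3-GO,W:wait | queues: N=0 E=0 S=1 W=0
Step 4 [EW]: N:wait,E:empty,S:wait,W:empty | queues: N=0 E=0 S=1 W=0
Step 5 [EW]: N:wait,E:empty,S:wait,W:empty | queues: N=0 E=0 S=1 W=0
Step 6 [NS]: N:empty,E:wait,S:car6-GO,W:wait | queues: N=0 E=0 S=0 W=0
Car 5 crosses at step 2

2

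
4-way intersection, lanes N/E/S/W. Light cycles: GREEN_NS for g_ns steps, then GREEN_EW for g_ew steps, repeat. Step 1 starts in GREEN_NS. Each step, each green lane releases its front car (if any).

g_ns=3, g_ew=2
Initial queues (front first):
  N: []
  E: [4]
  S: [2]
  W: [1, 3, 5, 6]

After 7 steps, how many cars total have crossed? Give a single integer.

Answer: 4

Derivation:
Step 1 [NS]: N:empty,E:wait,S:car2-GO,W:wait | queues: N=0 E=1 S=0 W=4
Step 2 [NS]: N:empty,E:wait,S:empty,W:wait | queues: N=0 E=1 S=0 W=4
Step 3 [NS]: N:empty,E:wait,S:empty,W:wait | queues: N=0 E=1 S=0 W=4
Step 4 [EW]: N:wait,E:car4-GO,S:wait,W:car1-GO | queues: N=0 E=0 S=0 W=3
Step 5 [EW]: N:wait,E:empty,S:wait,W:car3-GO | queues: N=0 E=0 S=0 W=2
Step 6 [NS]: N:empty,E:wait,S:empty,W:wait | queues: N=0 E=0 S=0 W=2
Step 7 [NS]: N:empty,E:wait,S:empty,W:wait | queues: N=0 E=0 S=0 W=2
Cars crossed by step 7: 4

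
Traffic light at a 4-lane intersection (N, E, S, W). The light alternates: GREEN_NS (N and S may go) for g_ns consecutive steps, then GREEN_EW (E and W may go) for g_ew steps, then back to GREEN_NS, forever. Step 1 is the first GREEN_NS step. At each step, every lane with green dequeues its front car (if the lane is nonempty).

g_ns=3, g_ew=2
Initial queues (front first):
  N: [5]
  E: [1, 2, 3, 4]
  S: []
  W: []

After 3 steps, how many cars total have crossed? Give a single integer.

Step 1 [NS]: N:car5-GO,E:wait,S:empty,W:wait | queues: N=0 E=4 S=0 W=0
Step 2 [NS]: N:empty,E:wait,S:empty,W:wait | queues: N=0 E=4 S=0 W=0
Step 3 [NS]: N:empty,E:wait,S:empty,W:wait | queues: N=0 E=4 S=0 W=0
Cars crossed by step 3: 1

Answer: 1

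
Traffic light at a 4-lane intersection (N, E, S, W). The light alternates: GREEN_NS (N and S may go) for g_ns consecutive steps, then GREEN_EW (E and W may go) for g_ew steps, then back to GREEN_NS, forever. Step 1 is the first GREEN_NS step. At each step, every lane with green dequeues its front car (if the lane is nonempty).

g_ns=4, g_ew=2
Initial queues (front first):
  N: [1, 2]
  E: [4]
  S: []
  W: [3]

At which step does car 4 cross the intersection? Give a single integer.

Step 1 [NS]: N:car1-GO,E:wait,S:empty,W:wait | queues: N=1 E=1 S=0 W=1
Step 2 [NS]: N:car2-GO,E:wait,S:empty,W:wait | queues: N=0 E=1 S=0 W=1
Step 3 [NS]: N:empty,E:wait,S:empty,W:wait | queues: N=0 E=1 S=0 W=1
Step 4 [NS]: N:empty,E:wait,S:empty,W:wait | queues: N=0 E=1 S=0 W=1
Step 5 [EW]: N:wait,E:car4-GO,S:wait,W:car3-GO | queues: N=0 E=0 S=0 W=0
Car 4 crosses at step 5

5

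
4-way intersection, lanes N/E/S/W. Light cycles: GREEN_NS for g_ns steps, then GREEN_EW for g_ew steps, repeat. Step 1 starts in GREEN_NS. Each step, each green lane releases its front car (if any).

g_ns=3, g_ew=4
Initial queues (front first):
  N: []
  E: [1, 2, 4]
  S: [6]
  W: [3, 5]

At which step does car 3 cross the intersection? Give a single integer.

Step 1 [NS]: N:empty,E:wait,S:car6-GO,W:wait | queues: N=0 E=3 S=0 W=2
Step 2 [NS]: N:empty,E:wait,S:empty,W:wait | queues: N=0 E=3 S=0 W=2
Step 3 [NS]: N:empty,E:wait,S:empty,W:wait | queues: N=0 E=3 S=0 W=2
Step 4 [EW]: N:wait,E:car1-GO,S:wait,W:car3-GO | queues: N=0 E=2 S=0 W=1
Step 5 [EW]: N:wait,E:car2-GO,S:wait,W:car5-GO | queues: N=0 E=1 S=0 W=0
Step 6 [EW]: N:wait,E:car4-GO,S:wait,W:empty | queues: N=0 E=0 S=0 W=0
Car 3 crosses at step 4

4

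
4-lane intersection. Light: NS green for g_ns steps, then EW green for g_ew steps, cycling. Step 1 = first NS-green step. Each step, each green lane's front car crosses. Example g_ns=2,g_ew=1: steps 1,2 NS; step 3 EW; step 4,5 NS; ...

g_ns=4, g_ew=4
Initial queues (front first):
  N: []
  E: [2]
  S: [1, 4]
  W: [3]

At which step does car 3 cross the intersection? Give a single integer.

Step 1 [NS]: N:empty,E:wait,S:car1-GO,W:wait | queues: N=0 E=1 S=1 W=1
Step 2 [NS]: N:empty,E:wait,S:car4-GO,W:wait | queues: N=0 E=1 S=0 W=1
Step 3 [NS]: N:empty,E:wait,S:empty,W:wait | queues: N=0 E=1 S=0 W=1
Step 4 [NS]: N:empty,E:wait,S:empty,W:wait | queues: N=0 E=1 S=0 W=1
Step 5 [EW]: N:wait,E:car2-GO,S:wait,W:car3-GO | queues: N=0 E=0 S=0 W=0
Car 3 crosses at step 5

5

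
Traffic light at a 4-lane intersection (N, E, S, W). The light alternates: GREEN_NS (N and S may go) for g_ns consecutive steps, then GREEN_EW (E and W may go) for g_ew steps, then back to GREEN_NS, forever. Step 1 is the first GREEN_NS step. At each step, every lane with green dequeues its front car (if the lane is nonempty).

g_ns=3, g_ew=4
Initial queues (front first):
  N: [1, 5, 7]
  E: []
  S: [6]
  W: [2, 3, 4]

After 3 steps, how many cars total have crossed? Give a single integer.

Step 1 [NS]: N:car1-GO,E:wait,S:car6-GO,W:wait | queues: N=2 E=0 S=0 W=3
Step 2 [NS]: N:car5-GO,E:wait,S:empty,W:wait | queues: N=1 E=0 S=0 W=3
Step 3 [NS]: N:car7-GO,E:wait,S:empty,W:wait | queues: N=0 E=0 S=0 W=3
Cars crossed by step 3: 4

Answer: 4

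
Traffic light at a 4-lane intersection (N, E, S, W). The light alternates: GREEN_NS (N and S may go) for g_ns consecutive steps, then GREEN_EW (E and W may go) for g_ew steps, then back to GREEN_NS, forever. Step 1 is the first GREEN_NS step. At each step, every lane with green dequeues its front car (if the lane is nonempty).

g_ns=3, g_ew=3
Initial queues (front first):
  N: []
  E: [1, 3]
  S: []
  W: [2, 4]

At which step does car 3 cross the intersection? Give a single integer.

Step 1 [NS]: N:empty,E:wait,S:empty,W:wait | queues: N=0 E=2 S=0 W=2
Step 2 [NS]: N:empty,E:wait,S:empty,W:wait | queues: N=0 E=2 S=0 W=2
Step 3 [NS]: N:empty,E:wait,S:empty,W:wait | queues: N=0 E=2 S=0 W=2
Step 4 [EW]: N:wait,E:car1-GO,S:wait,W:car2-GO | queues: N=0 E=1 S=0 W=1
Step 5 [EW]: N:wait,E:car3-GO,S:wait,W:car4-GO | queues: N=0 E=0 S=0 W=0
Car 3 crosses at step 5

5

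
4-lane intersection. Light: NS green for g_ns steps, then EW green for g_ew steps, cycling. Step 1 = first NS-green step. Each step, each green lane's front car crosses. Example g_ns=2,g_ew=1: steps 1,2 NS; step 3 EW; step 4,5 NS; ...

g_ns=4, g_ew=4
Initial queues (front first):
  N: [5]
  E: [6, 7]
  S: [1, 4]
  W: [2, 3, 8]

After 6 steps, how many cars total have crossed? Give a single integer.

Step 1 [NS]: N:car5-GO,E:wait,S:car1-GO,W:wait | queues: N=0 E=2 S=1 W=3
Step 2 [NS]: N:empty,E:wait,S:car4-GO,W:wait | queues: N=0 E=2 S=0 W=3
Step 3 [NS]: N:empty,E:wait,S:empty,W:wait | queues: N=0 E=2 S=0 W=3
Step 4 [NS]: N:empty,E:wait,S:empty,W:wait | queues: N=0 E=2 S=0 W=3
Step 5 [EW]: N:wait,E:car6-GO,S:wait,W:car2-GO | queues: N=0 E=1 S=0 W=2
Step 6 [EW]: N:wait,E:car7-GO,S:wait,W:car3-GO | queues: N=0 E=0 S=0 W=1
Cars crossed by step 6: 7

Answer: 7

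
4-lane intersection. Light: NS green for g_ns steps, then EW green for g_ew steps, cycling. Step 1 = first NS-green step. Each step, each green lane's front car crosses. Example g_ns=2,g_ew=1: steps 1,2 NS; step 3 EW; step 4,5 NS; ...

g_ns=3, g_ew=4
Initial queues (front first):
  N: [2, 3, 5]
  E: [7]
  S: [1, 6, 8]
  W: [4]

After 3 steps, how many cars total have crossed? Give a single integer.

Answer: 6

Derivation:
Step 1 [NS]: N:car2-GO,E:wait,S:car1-GO,W:wait | queues: N=2 E=1 S=2 W=1
Step 2 [NS]: N:car3-GO,E:wait,S:car6-GO,W:wait | queues: N=1 E=1 S=1 W=1
Step 3 [NS]: N:car5-GO,E:wait,S:car8-GO,W:wait | queues: N=0 E=1 S=0 W=1
Cars crossed by step 3: 6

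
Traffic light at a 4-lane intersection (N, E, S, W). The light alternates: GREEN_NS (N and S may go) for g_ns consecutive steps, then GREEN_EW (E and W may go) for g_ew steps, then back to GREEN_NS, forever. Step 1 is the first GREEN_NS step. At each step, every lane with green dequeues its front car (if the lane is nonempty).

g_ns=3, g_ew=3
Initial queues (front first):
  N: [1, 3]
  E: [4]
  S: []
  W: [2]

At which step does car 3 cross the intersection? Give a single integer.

Step 1 [NS]: N:car1-GO,E:wait,S:empty,W:wait | queues: N=1 E=1 S=0 W=1
Step 2 [NS]: N:car3-GO,E:wait,S:empty,W:wait | queues: N=0 E=1 S=0 W=1
Step 3 [NS]: N:empty,E:wait,S:empty,W:wait | queues: N=0 E=1 S=0 W=1
Step 4 [EW]: N:wait,E:car4-GO,S:wait,W:car2-GO | queues: N=0 E=0 S=0 W=0
Car 3 crosses at step 2

2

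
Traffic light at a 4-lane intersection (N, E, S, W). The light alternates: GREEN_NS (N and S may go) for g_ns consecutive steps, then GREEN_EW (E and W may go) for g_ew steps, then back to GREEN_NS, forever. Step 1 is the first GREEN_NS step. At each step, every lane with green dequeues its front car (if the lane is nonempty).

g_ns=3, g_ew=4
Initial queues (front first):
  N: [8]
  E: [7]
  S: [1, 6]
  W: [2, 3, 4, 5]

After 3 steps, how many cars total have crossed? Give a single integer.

Answer: 3

Derivation:
Step 1 [NS]: N:car8-GO,E:wait,S:car1-GO,W:wait | queues: N=0 E=1 S=1 W=4
Step 2 [NS]: N:empty,E:wait,S:car6-GO,W:wait | queues: N=0 E=1 S=0 W=4
Step 3 [NS]: N:empty,E:wait,S:empty,W:wait | queues: N=0 E=1 S=0 W=4
Cars crossed by step 3: 3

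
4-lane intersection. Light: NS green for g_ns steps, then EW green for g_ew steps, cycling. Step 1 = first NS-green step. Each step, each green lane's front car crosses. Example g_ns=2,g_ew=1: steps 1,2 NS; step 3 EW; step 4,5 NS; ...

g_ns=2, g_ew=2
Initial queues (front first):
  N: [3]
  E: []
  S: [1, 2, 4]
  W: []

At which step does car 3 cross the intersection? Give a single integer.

Step 1 [NS]: N:car3-GO,E:wait,S:car1-GO,W:wait | queues: N=0 E=0 S=2 W=0
Step 2 [NS]: N:empty,E:wait,S:car2-GO,W:wait | queues: N=0 E=0 S=1 W=0
Step 3 [EW]: N:wait,E:empty,S:wait,W:empty | queues: N=0 E=0 S=1 W=0
Step 4 [EW]: N:wait,E:empty,S:wait,W:empty | queues: N=0 E=0 S=1 W=0
Step 5 [NS]: N:empty,E:wait,S:car4-GO,W:wait | queues: N=0 E=0 S=0 W=0
Car 3 crosses at step 1

1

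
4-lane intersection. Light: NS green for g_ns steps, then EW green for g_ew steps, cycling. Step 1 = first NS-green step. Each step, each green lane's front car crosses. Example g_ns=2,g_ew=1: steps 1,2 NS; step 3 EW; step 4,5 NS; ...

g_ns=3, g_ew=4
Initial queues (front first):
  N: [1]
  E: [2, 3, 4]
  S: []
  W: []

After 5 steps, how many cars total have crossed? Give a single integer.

Step 1 [NS]: N:car1-GO,E:wait,S:empty,W:wait | queues: N=0 E=3 S=0 W=0
Step 2 [NS]: N:empty,E:wait,S:empty,W:wait | queues: N=0 E=3 S=0 W=0
Step 3 [NS]: N:empty,E:wait,S:empty,W:wait | queues: N=0 E=3 S=0 W=0
Step 4 [EW]: N:wait,E:car2-GO,S:wait,W:empty | queues: N=0 E=2 S=0 W=0
Step 5 [EW]: N:wait,E:car3-GO,S:wait,W:empty | queues: N=0 E=1 S=0 W=0
Cars crossed by step 5: 3

Answer: 3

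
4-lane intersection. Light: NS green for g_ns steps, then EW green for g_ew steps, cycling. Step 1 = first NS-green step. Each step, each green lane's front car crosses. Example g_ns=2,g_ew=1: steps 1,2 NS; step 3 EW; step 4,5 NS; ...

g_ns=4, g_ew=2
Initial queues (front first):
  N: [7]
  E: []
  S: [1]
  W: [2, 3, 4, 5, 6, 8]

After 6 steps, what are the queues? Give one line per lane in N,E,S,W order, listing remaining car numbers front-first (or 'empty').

Step 1 [NS]: N:car7-GO,E:wait,S:car1-GO,W:wait | queues: N=0 E=0 S=0 W=6
Step 2 [NS]: N:empty,E:wait,S:empty,W:wait | queues: N=0 E=0 S=0 W=6
Step 3 [NS]: N:empty,E:wait,S:empty,W:wait | queues: N=0 E=0 S=0 W=6
Step 4 [NS]: N:empty,E:wait,S:empty,W:wait | queues: N=0 E=0 S=0 W=6
Step 5 [EW]: N:wait,E:empty,S:wait,W:car2-GO | queues: N=0 E=0 S=0 W=5
Step 6 [EW]: N:wait,E:empty,S:wait,W:car3-GO | queues: N=0 E=0 S=0 W=4

N: empty
E: empty
S: empty
W: 4 5 6 8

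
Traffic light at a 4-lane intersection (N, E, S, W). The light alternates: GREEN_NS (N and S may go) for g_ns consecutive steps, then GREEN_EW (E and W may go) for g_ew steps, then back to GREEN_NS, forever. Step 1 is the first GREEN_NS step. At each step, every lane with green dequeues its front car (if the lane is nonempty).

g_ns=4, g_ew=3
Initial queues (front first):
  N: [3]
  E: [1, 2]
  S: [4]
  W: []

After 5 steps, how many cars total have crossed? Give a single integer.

Step 1 [NS]: N:car3-GO,E:wait,S:car4-GO,W:wait | queues: N=0 E=2 S=0 W=0
Step 2 [NS]: N:empty,E:wait,S:empty,W:wait | queues: N=0 E=2 S=0 W=0
Step 3 [NS]: N:empty,E:wait,S:empty,W:wait | queues: N=0 E=2 S=0 W=0
Step 4 [NS]: N:empty,E:wait,S:empty,W:wait | queues: N=0 E=2 S=0 W=0
Step 5 [EW]: N:wait,E:car1-GO,S:wait,W:empty | queues: N=0 E=1 S=0 W=0
Cars crossed by step 5: 3

Answer: 3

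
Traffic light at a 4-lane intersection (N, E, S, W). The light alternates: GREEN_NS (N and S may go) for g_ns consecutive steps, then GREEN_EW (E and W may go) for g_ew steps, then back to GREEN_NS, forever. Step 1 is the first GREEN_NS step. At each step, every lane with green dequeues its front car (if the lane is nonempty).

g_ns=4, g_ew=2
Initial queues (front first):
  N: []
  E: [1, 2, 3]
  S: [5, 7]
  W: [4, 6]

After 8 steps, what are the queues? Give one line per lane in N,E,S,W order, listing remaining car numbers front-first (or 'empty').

Step 1 [NS]: N:empty,E:wait,S:car5-GO,W:wait | queues: N=0 E=3 S=1 W=2
Step 2 [NS]: N:empty,E:wait,S:car7-GO,W:wait | queues: N=0 E=3 S=0 W=2
Step 3 [NS]: N:empty,E:wait,S:empty,W:wait | queues: N=0 E=3 S=0 W=2
Step 4 [NS]: N:empty,E:wait,S:empty,W:wait | queues: N=0 E=3 S=0 W=2
Step 5 [EW]: N:wait,E:car1-GO,S:wait,W:car4-GO | queues: N=0 E=2 S=0 W=1
Step 6 [EW]: N:wait,E:car2-GO,S:wait,W:car6-GO | queues: N=0 E=1 S=0 W=0
Step 7 [NS]: N:empty,E:wait,S:empty,W:wait | queues: N=0 E=1 S=0 W=0
Step 8 [NS]: N:empty,E:wait,S:empty,W:wait | queues: N=0 E=1 S=0 W=0

N: empty
E: 3
S: empty
W: empty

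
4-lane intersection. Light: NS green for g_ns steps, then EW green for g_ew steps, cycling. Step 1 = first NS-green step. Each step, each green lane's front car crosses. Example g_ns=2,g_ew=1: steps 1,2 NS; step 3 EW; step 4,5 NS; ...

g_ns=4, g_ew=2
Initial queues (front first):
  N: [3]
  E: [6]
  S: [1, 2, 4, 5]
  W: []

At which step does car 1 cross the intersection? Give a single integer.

Step 1 [NS]: N:car3-GO,E:wait,S:car1-GO,W:wait | queues: N=0 E=1 S=3 W=0
Step 2 [NS]: N:empty,E:wait,S:car2-GO,W:wait | queues: N=0 E=1 S=2 W=0
Step 3 [NS]: N:empty,E:wait,S:car4-GO,W:wait | queues: N=0 E=1 S=1 W=0
Step 4 [NS]: N:empty,E:wait,S:car5-GO,W:wait | queues: N=0 E=1 S=0 W=0
Step 5 [EW]: N:wait,E:car6-GO,S:wait,W:empty | queues: N=0 E=0 S=0 W=0
Car 1 crosses at step 1

1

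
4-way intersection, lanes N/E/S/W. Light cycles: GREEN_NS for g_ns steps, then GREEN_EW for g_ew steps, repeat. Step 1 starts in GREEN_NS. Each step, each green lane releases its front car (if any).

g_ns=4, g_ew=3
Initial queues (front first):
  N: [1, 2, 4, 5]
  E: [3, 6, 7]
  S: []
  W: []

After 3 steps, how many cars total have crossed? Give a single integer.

Step 1 [NS]: N:car1-GO,E:wait,S:empty,W:wait | queues: N=3 E=3 S=0 W=0
Step 2 [NS]: N:car2-GO,E:wait,S:empty,W:wait | queues: N=2 E=3 S=0 W=0
Step 3 [NS]: N:car4-GO,E:wait,S:empty,W:wait | queues: N=1 E=3 S=0 W=0
Cars crossed by step 3: 3

Answer: 3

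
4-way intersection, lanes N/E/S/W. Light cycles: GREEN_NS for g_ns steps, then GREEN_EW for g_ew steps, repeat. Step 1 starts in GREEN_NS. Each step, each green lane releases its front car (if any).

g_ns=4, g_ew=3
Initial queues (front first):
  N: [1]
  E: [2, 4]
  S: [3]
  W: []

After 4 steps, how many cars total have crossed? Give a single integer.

Step 1 [NS]: N:car1-GO,E:wait,S:car3-GO,W:wait | queues: N=0 E=2 S=0 W=0
Step 2 [NS]: N:empty,E:wait,S:empty,W:wait | queues: N=0 E=2 S=0 W=0
Step 3 [NS]: N:empty,E:wait,S:empty,W:wait | queues: N=0 E=2 S=0 W=0
Step 4 [NS]: N:empty,E:wait,S:empty,W:wait | queues: N=0 E=2 S=0 W=0
Cars crossed by step 4: 2

Answer: 2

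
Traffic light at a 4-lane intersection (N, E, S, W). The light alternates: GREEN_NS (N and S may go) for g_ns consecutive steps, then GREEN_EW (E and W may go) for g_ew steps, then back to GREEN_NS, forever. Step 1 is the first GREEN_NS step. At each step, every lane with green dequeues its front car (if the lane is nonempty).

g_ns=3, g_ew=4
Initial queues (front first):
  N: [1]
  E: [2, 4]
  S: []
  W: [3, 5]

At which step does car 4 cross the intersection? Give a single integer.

Step 1 [NS]: N:car1-GO,E:wait,S:empty,W:wait | queues: N=0 E=2 S=0 W=2
Step 2 [NS]: N:empty,E:wait,S:empty,W:wait | queues: N=0 E=2 S=0 W=2
Step 3 [NS]: N:empty,E:wait,S:empty,W:wait | queues: N=0 E=2 S=0 W=2
Step 4 [EW]: N:wait,E:car2-GO,S:wait,W:car3-GO | queues: N=0 E=1 S=0 W=1
Step 5 [EW]: N:wait,E:car4-GO,S:wait,W:car5-GO | queues: N=0 E=0 S=0 W=0
Car 4 crosses at step 5

5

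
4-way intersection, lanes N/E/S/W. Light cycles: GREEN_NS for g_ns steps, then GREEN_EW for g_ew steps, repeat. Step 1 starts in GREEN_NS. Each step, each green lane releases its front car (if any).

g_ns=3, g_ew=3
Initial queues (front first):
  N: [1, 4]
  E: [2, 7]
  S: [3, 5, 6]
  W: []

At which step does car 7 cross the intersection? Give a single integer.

Step 1 [NS]: N:car1-GO,E:wait,S:car3-GO,W:wait | queues: N=1 E=2 S=2 W=0
Step 2 [NS]: N:car4-GO,E:wait,S:car5-GO,W:wait | queues: N=0 E=2 S=1 W=0
Step 3 [NS]: N:empty,E:wait,S:car6-GO,W:wait | queues: N=0 E=2 S=0 W=0
Step 4 [EW]: N:wait,E:car2-GO,S:wait,W:empty | queues: N=0 E=1 S=0 W=0
Step 5 [EW]: N:wait,E:car7-GO,S:wait,W:empty | queues: N=0 E=0 S=0 W=0
Car 7 crosses at step 5

5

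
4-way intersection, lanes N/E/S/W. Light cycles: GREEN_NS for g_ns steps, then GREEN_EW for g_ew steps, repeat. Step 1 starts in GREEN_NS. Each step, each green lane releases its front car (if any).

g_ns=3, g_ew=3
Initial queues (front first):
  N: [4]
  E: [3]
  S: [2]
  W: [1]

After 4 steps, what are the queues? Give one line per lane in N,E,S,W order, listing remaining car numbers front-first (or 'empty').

Step 1 [NS]: N:car4-GO,E:wait,S:car2-GO,W:wait | queues: N=0 E=1 S=0 W=1
Step 2 [NS]: N:empty,E:wait,S:empty,W:wait | queues: N=0 E=1 S=0 W=1
Step 3 [NS]: N:empty,E:wait,S:empty,W:wait | queues: N=0 E=1 S=0 W=1
Step 4 [EW]: N:wait,E:car3-GO,S:wait,W:car1-GO | queues: N=0 E=0 S=0 W=0

N: empty
E: empty
S: empty
W: empty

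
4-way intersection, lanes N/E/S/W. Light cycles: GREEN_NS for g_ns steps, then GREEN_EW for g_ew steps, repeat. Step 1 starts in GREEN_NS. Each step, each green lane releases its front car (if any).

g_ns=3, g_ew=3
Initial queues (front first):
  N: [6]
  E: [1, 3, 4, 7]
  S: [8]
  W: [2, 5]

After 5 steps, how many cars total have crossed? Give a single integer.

Step 1 [NS]: N:car6-GO,E:wait,S:car8-GO,W:wait | queues: N=0 E=4 S=0 W=2
Step 2 [NS]: N:empty,E:wait,S:empty,W:wait | queues: N=0 E=4 S=0 W=2
Step 3 [NS]: N:empty,E:wait,S:empty,W:wait | queues: N=0 E=4 S=0 W=2
Step 4 [EW]: N:wait,E:car1-GO,S:wait,W:car2-GO | queues: N=0 E=3 S=0 W=1
Step 5 [EW]: N:wait,E:car3-GO,S:wait,W:car5-GO | queues: N=0 E=2 S=0 W=0
Cars crossed by step 5: 6

Answer: 6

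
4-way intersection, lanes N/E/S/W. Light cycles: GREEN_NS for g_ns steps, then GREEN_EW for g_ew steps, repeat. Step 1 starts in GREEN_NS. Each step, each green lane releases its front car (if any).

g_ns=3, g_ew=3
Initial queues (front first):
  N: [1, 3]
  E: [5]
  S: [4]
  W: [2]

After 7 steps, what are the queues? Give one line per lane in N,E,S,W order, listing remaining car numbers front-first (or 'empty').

Step 1 [NS]: N:car1-GO,E:wait,S:car4-GO,W:wait | queues: N=1 E=1 S=0 W=1
Step 2 [NS]: N:car3-GO,E:wait,S:empty,W:wait | queues: N=0 E=1 S=0 W=1
Step 3 [NS]: N:empty,E:wait,S:empty,W:wait | queues: N=0 E=1 S=0 W=1
Step 4 [EW]: N:wait,E:car5-GO,S:wait,W:car2-GO | queues: N=0 E=0 S=0 W=0

N: empty
E: empty
S: empty
W: empty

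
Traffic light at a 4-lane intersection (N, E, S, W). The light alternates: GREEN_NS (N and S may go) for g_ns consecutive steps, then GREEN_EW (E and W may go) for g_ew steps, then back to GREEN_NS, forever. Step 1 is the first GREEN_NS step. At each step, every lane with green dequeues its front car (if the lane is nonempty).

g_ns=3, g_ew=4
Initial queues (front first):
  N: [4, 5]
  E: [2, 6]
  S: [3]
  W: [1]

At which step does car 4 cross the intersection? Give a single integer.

Step 1 [NS]: N:car4-GO,E:wait,S:car3-GO,W:wait | queues: N=1 E=2 S=0 W=1
Step 2 [NS]: N:car5-GO,E:wait,S:empty,W:wait | queues: N=0 E=2 S=0 W=1
Step 3 [NS]: N:empty,E:wait,S:empty,W:wait | queues: N=0 E=2 S=0 W=1
Step 4 [EW]: N:wait,E:car2-GO,S:wait,W:car1-GO | queues: N=0 E=1 S=0 W=0
Step 5 [EW]: N:wait,E:car6-GO,S:wait,W:empty | queues: N=0 E=0 S=0 W=0
Car 4 crosses at step 1

1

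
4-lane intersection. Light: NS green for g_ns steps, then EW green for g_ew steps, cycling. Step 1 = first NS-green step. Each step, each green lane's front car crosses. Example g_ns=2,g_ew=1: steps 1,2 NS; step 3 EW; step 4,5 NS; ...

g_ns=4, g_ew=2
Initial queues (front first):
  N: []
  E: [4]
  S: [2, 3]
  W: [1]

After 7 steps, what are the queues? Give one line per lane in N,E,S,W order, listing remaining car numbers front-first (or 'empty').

Step 1 [NS]: N:empty,E:wait,S:car2-GO,W:wait | queues: N=0 E=1 S=1 W=1
Step 2 [NS]: N:empty,E:wait,S:car3-GO,W:wait | queues: N=0 E=1 S=0 W=1
Step 3 [NS]: N:empty,E:wait,S:empty,W:wait | queues: N=0 E=1 S=0 W=1
Step 4 [NS]: N:empty,E:wait,S:empty,W:wait | queues: N=0 E=1 S=0 W=1
Step 5 [EW]: N:wait,E:car4-GO,S:wait,W:car1-GO | queues: N=0 E=0 S=0 W=0

N: empty
E: empty
S: empty
W: empty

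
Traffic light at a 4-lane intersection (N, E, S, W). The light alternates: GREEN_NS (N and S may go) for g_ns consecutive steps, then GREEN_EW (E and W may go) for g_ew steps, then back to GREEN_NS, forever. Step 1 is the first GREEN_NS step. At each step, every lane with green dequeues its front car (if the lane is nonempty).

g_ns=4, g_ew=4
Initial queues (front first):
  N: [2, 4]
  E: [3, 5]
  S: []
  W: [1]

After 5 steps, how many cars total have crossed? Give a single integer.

Step 1 [NS]: N:car2-GO,E:wait,S:empty,W:wait | queues: N=1 E=2 S=0 W=1
Step 2 [NS]: N:car4-GO,E:wait,S:empty,W:wait | queues: N=0 E=2 S=0 W=1
Step 3 [NS]: N:empty,E:wait,S:empty,W:wait | queues: N=0 E=2 S=0 W=1
Step 4 [NS]: N:empty,E:wait,S:empty,W:wait | queues: N=0 E=2 S=0 W=1
Step 5 [EW]: N:wait,E:car3-GO,S:wait,W:car1-GO | queues: N=0 E=1 S=0 W=0
Cars crossed by step 5: 4

Answer: 4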